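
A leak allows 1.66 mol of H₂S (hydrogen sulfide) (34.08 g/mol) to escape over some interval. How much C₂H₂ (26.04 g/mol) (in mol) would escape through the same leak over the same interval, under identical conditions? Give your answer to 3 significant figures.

Graham's law gives rate_C₂H₂/rate_H₂S = √(M_H₂S/M_C₂H₂) = √(34.08/26.04) = √1.309 = 1.144.
So the amount for C₂H₂ is 1.66 × 1.144 = 1.90 mol.

1.90 mol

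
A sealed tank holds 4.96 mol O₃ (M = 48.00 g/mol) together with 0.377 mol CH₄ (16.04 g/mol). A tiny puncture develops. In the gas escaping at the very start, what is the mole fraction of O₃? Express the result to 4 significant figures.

Each component's effusion rate ∝ (its partial pressure)·(1/√M) ∝ n_i/√M_i.
So x_O₃ in the escaping gas = (n_O₃/√M_O₃) / Σ(n_i/√M_i)
= (4.96/√48.00) / (4.96/√48.00 + 0.377/√16.04) = 0.7159/(0.7159 + 0.09413) = 0.8838.

0.8838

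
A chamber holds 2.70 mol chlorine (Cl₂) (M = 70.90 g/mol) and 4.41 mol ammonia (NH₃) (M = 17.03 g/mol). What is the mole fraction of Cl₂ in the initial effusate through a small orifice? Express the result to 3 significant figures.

0.231

The effusion rate of species i is ∝ p_i/√M_i ∝ n_i/√M_i.
x_Cl₂(eff) = (n_Cl₂/√M_Cl₂) / (n_Cl₂/√M_Cl₂ + n_NH₃/√M_NH₃)
= (2.70/√70.90) / (2.70/√70.90 + 4.41/√17.03) = 0.3207/(0.3207 + 1.069) = 0.231.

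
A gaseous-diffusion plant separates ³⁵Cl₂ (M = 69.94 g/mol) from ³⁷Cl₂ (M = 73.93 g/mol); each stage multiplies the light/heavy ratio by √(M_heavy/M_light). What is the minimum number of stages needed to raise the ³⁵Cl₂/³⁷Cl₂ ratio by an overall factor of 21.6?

Single-stage factor α = √(73.93/69.94), so ln α = ½ ln(1.05705) = 0.02774.
Need α^N ≥ 21.6 ⇒ N ≥ ln(21.6) / ln α = 3.073 / 0.02774 = 110.77.
Minimum whole number of stages: N = 111.

111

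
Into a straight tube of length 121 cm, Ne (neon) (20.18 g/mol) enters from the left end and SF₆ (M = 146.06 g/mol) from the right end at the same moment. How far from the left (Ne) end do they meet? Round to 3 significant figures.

In equal time, each gas travels a distance ∝ its rate ∝ 1/√M, so d_Ne/d_SF₆ = √(M_SF₆/M_Ne) = √(146.06/20.18) = 2.690.
With d_Ne + d_SF₆ = 121 cm, d_SF₆ = 121/(1 + 2.690) = 32.79 cm.
d_Ne = 121 − 32.79 = 88.2 cm.

88.2 cm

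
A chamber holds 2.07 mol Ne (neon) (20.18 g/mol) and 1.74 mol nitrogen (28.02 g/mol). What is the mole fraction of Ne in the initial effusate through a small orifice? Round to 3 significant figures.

The effusion rate of species i is ∝ p_i/√M_i ∝ n_i/√M_i.
x_Ne(eff) = (n_Ne/√M_Ne) / (n_Ne/√M_Ne + n_N₂/√M_N₂)
= (2.07/√20.18) / (2.07/√20.18 + 1.74/√28.02) = 0.4608/(0.4608 + 0.3287) = 0.584.

0.584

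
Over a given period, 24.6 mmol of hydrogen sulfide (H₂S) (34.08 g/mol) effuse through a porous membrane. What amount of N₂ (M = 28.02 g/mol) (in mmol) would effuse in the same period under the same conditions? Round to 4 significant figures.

Since effusion rate ∝ 1/√M, rate_N₂/rate_H₂S = √(M_H₂S/M_N₂) = √(34.08/28.02) = √1.216 = 1.103.
So the amount for N₂ is 24.6 × 1.103 = 27.13 mmol.

27.13 mmol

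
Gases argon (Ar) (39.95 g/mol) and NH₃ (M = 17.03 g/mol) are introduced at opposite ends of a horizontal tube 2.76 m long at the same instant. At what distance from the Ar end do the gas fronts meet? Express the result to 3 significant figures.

Distances travelled in equal time are proportional to diffusion rates, so d_Ar/d_NH₃ = √(M_NH₃/M_Ar) = √(17.03/39.95) = 0.6529.
With d_Ar + d_NH₃ = 2.76 m, d_NH₃ = 2.76/(1 + 0.6529) = 1.670 m.
d_Ar = 2.76 − 1.670 = 1.09 m.

1.09 m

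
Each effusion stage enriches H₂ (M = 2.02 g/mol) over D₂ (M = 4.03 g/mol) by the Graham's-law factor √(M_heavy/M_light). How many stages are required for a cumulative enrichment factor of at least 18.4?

Per stage α = (4.03/2.02)^(1/2) = 1.99505^0.5, giving ln α = 0.3453.
Need α^N ≥ 18.4 ⇒ N ≥ ln(18.4) / ln α = 2.912 / 0.3453 = 8.43.
Minimum whole number of stages: N = 9.

9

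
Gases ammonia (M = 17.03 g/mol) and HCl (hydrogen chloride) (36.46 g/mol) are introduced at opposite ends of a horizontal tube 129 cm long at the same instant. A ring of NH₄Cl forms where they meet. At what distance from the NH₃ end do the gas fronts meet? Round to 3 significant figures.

76.6 cm

Distances travelled in equal time are proportional to diffusion rates, so d_NH₃/d_HCl = √(M_HCl/M_NH₃) = √(36.46/17.03) = 1.463.
With d_NH₃ + d_HCl = 129 cm, d_HCl = 129/(1 + 1.463) = 52.37 cm.
d_NH₃ = 129 − 52.37 = 76.6 cm.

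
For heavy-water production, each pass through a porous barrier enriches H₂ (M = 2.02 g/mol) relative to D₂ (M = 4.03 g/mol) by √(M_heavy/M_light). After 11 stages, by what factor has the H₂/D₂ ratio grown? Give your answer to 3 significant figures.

After 11 stages the ratio has grown by (√(4.03/2.02))^11 = (4.03/2.02)^(11/2).
= 1.99505^(11/2) = 44.6.

44.6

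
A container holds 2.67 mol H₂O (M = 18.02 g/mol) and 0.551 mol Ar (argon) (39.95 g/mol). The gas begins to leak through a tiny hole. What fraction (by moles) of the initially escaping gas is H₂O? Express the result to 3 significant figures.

Each component's effusion rate ∝ (its partial pressure)·(1/√M) ∝ n_i/√M_i.
Mole fraction of H₂O in the effusate = (n_H₂O/√M_H₂O) / (n_H₂O/√M_H₂O + n_Ar/√M_Ar)
= (2.67/√18.02) / (2.67/√18.02 + 0.551/√39.95) = 0.6290/(0.6290 + 0.08718) = 0.878.

0.878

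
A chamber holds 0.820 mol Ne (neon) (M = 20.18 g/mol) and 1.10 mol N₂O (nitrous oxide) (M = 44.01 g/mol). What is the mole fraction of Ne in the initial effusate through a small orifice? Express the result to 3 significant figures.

0.524

Each component's effusion rate ∝ (its partial pressure)·(1/√M) ∝ n_i/√M_i.
x_Ne(eff) = (n_Ne/√M_Ne) / (n_Ne/√M_Ne + n_N₂O/√M_N₂O)
= (0.820/√20.18) / (0.820/√20.18 + 1.10/√44.01) = 0.1825/(0.1825 + 0.1658) = 0.524.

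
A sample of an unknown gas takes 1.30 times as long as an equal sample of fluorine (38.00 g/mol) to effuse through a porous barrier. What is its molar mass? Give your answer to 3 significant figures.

Using Graham's law: t_X/t_F₂ = √(M_X/M_F₂).
1.30 = √(M_X/38.00)
M_X = 38.00 × 1.30² = 38.00 × 1.690 = 64.2 g/mol

64.2 g/mol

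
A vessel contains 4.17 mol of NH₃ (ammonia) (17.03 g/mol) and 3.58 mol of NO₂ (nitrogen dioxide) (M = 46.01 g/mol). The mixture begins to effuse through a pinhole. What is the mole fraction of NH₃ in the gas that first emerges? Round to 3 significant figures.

Rate_i ∝ x_i/√M_i (Graham's law weighted by mole fraction), so the effusate composition follows n_i/√M_i.
So x_NH₃ in the escaping gas = (n_NH₃/√M_NH₃) / Σ(n_i/√M_i)
= (4.17/√17.03) / (4.17/√17.03 + 3.58/√46.01) = 1.010/(1.010 + 0.5278) = 0.657.

0.657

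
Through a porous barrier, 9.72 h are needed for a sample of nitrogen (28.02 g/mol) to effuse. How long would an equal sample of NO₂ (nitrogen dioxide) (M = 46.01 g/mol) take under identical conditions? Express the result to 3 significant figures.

12.5 h

From Graham's law, t_NO₂/t_N₂ = √(M_NO₂/M_N₂) = √(46.01/28.02) = √1.642 = 1.281.
So the time for NO₂ is 9.72 × 1.281 = 12.5 h.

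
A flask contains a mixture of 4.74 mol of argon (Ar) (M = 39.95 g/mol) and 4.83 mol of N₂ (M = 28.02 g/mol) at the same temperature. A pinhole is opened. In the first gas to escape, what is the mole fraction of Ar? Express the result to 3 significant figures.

0.451

The effusion rate of species i is ∝ p_i/√M_i ∝ n_i/√M_i.
x_Ar(eff) = (n_Ar/√M_Ar) / (n_Ar/√M_Ar + n_N₂/√M_N₂)
= (4.74/√39.95) / (4.74/√39.95 + 4.83/√28.02) = 0.7499/(0.7499 + 0.9125) = 0.451.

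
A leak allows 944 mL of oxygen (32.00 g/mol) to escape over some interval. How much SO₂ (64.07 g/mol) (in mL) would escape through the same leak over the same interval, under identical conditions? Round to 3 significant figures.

Graham's law gives rate_SO₂/rate_O₂ = √(M_O₂/M_SO₂) = √(32.00/64.07) = √0.4995 = 0.7067.
So the volume for SO₂ is 944 × 0.7067 = 667 mL.

667 mL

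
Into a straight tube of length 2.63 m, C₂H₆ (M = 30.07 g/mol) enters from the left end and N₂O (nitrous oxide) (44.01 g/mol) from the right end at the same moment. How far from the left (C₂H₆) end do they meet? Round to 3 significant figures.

1.44 m

Distances travelled in equal time are proportional to diffusion rates, so d_C₂H₆/d_N₂O = √(M_N₂O/M_C₂H₆) = √(44.01/30.07) = 1.210.
With d_C₂H₆ + d_N₂O = 2.63 m, d_N₂O = 2.63/(1 + 1.210) = 1.190 m.
d_C₂H₆ = 2.63 − 1.190 = 1.44 m.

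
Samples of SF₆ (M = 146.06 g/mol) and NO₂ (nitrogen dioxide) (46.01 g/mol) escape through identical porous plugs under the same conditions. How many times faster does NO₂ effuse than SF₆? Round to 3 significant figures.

Graham's law gives rate_NO₂/rate_SF₆ = √(M_SF₆/M_NO₂) = √(146.06/46.01) = √3.175 = 1.78.

1.78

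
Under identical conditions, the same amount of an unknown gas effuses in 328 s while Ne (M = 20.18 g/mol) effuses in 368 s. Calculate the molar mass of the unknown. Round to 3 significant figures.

16.0 g/mol

By Graham's law, t_X/t_Ne = √(M_X/M_Ne).
328/368 = 0.8913 = √(M_X/20.18)
M_X = 20.18 × 0.8913² = 20.18 × 0.7944 = 16.0 g/mol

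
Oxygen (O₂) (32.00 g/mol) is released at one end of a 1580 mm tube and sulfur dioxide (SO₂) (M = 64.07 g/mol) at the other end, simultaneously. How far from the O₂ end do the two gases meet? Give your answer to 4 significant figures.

925.8 mm

In equal time, each gas travels a distance ∝ its rate ∝ 1/√M, so d_O₂/d_SO₂ = √(M_SO₂/M_O₂) = √(64.07/32.00) = 1.415.
With d_O₂ + d_SO₂ = 1580 mm, d_SO₂ = 1580/(1 + 1.415) = 654.2 mm.
d_O₂ = 1580 − 654.2 = 925.8 mm.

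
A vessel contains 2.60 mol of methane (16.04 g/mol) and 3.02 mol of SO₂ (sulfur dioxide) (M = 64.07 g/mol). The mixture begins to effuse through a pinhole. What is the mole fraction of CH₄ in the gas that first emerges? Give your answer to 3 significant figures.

0.632

Rate_i ∝ x_i/√M_i (Graham's law weighted by mole fraction), so the effusate composition follows n_i/√M_i.
Mole fraction of CH₄ in the effusate = (n_CH₄/√M_CH₄) / (n_CH₄/√M_CH₄ + n_SO₂/√M_SO₂)
= (2.60/√16.04) / (2.60/√16.04 + 3.02/√64.07) = 0.6492/(0.6492 + 0.3773) = 0.632.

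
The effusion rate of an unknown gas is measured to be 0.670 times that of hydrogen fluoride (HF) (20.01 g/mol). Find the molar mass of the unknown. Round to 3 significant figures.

44.6 g/mol

Using Graham's law: rate_X/rate_HF = √(M_HF/M_X).
0.670 = √(20.01/M_X)
M_X = 20.01 / 0.670² = 20.01 / 0.4489 = 44.6 g/mol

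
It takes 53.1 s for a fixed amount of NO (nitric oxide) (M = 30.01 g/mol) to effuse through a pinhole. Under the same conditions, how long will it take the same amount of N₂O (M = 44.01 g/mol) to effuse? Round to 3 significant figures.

64.3 s

By Graham's law, t_N₂O/t_NO = √(M_N₂O/M_NO) = √(44.01/30.01) = √1.467 = 1.211.
So the time for N₂O is 53.1 × 1.211 = 64.3 s.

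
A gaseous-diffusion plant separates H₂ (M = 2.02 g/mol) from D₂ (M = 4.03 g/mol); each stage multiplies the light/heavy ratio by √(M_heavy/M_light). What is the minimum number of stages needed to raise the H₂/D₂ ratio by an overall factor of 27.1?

Single-stage factor α = √(4.03/2.02), so ln α = ½ ln(1.99505) = 0.3453.
Need α^N ≥ 27.1 ⇒ N ≥ ln(27.1) / ln α = 3.300 / 0.3453 = 9.55.
So at least 10 stages are needed.

10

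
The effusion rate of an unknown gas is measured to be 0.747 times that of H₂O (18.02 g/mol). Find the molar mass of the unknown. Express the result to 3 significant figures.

32.3 g/mol

Graham's law gives rate_X/rate_H₂O = √(M_H₂O/M_X).
0.747 = √(18.02/M_X)
M_X = 18.02 / 0.747² = 18.02 / 0.5580 = 32.3 g/mol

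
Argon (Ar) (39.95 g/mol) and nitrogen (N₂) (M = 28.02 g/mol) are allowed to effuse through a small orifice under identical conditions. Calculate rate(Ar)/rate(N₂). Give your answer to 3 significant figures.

0.837

Using Graham's law: rate_Ar/rate_N₂ = √(M_N₂/M_Ar) = √(28.02/39.95) = √0.7014 = 0.837.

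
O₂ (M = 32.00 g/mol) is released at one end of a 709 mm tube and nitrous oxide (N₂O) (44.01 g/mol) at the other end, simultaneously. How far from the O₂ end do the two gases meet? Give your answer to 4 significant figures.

Graham's law gives d_O₂/d_N₂O = rate_O₂/rate_N₂O = √(M_N₂O/M_O₂) = √(44.01/32.00) = 1.173.
With d_O₂ + d_N₂O = 709 mm, d_N₂O = 709/(1 + 1.173) = 326.3 mm.
d_O₂ = 709 − 326.3 = 382.7 mm.

382.7 mm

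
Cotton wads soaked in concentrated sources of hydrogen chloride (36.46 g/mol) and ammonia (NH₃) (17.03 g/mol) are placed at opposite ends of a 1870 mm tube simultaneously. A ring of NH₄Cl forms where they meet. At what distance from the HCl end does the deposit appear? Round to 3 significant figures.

Graham's law gives d_HCl/d_NH₃ = rate_HCl/rate_NH₃ = √(M_NH₃/M_HCl) = √(17.03/36.46) = 0.6834.
With d_HCl + d_NH₃ = 1870 mm, d_NH₃ = 1870/(1 + 0.6834) = 1111 mm.
d_HCl = 1870 − 1111 = 759 mm.

759 mm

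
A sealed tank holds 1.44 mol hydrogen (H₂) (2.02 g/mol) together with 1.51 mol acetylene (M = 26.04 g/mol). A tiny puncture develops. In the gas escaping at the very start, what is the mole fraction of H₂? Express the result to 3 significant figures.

0.774

Each component's effusion rate ∝ (its partial pressure)·(1/√M) ∝ n_i/√M_i.
So x_H₂ in the escaping gas = (n_H₂/√M_H₂) / Σ(n_i/√M_i)
= (1.44/√2.02) / (1.44/√2.02 + 1.51/√26.04) = 1.013/(1.013 + 0.2959) = 0.774.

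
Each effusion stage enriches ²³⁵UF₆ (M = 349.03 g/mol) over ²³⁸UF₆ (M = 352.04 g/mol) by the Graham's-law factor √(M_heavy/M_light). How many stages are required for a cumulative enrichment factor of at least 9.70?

Per stage α = (352.04/349.03)^(1/2) = 1.00862^0.5, giving ln α = 0.004293.
Need α^N ≥ 9.70 ⇒ N ≥ ln(9.70) / ln α = 2.272 / 0.004293 = 529.21.
Rounding up, N = 530 stages.

530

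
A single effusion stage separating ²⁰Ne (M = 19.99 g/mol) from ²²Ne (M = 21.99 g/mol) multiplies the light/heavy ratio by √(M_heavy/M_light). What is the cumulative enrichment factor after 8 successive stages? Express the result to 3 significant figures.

1.46

The single-stage factor is √(M_heavy/M_light), so 8 stages give [√(21.99/19.99)]^8 = (21.99/19.99)^(8/2).
= 1.10005^4 = 1.46.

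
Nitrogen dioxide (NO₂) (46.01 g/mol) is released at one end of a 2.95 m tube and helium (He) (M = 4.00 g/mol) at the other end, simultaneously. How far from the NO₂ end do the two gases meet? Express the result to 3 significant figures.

0.672 m

Distances travelled in equal time are proportional to diffusion rates, so d_NO₂/d_He = √(M_He/M_NO₂) = √(4.00/46.01) = 0.2949.
With d_NO₂ + d_He = 2.95 m, d_He = 2.95/(1 + 0.2949) = 2.278 m.
d_NO₂ = 2.95 − 2.278 = 0.672 m.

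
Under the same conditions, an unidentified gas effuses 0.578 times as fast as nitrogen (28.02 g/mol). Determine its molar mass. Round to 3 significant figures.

By Graham's law, rate_X/rate_N₂ = √(M_N₂/M_X).
0.578 = √(28.02/M_X)
M_X = 28.02 / 0.578² = 28.02 / 0.3341 = 83.9 g/mol

83.9 g/mol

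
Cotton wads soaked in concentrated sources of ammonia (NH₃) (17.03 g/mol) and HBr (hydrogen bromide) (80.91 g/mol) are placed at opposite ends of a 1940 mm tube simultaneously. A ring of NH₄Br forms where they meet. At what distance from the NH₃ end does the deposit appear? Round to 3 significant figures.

Graham's law gives d_NH₃/d_HBr = rate_NH₃/rate_HBr = √(M_HBr/M_NH₃) = √(80.91/17.03) = 2.180.
With d_NH₃ + d_HBr = 1940 mm, d_HBr = 1940/(1 + 2.180) = 610.1 mm.
d_NH₃ = 1940 − 610.1 = 1330 mm.

1330 mm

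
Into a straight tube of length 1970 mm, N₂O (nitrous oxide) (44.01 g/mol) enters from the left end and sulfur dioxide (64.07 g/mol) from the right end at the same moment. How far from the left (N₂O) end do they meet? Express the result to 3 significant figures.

1080 mm

In equal time, each gas travels a distance ∝ its rate ∝ 1/√M, so d_N₂O/d_SO₂ = √(M_SO₂/M_N₂O) = √(64.07/44.01) = 1.207.
With d_N₂O + d_SO₂ = 1970 mm, d_SO₂ = 1970/(1 + 1.207) = 892.8 mm.
d_N₂O = 1970 − 892.8 = 1080 mm.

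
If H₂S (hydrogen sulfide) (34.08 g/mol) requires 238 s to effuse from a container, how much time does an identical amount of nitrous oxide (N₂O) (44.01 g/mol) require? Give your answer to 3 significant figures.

Since effusion rate ∝ 1/√M, t_N₂O/t_H₂S = √(M_N₂O/M_H₂S) = √(44.01/34.08) = √1.291 = 1.136.
So the time for N₂O is 238 × 1.136 = 270 s.

270 s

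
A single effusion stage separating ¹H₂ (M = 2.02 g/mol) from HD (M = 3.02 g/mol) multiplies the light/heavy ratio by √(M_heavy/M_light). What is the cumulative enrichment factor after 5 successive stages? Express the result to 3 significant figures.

After 5 stages the ratio has grown by (√(3.02/2.02))^5 = (3.02/2.02)^(5/2).
= 1.49505^(5/2) = 2.73.

2.73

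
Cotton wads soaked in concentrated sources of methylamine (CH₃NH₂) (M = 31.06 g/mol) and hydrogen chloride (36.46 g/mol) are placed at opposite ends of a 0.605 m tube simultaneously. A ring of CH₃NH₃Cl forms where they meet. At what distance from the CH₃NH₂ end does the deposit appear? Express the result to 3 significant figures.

Distances travelled in equal time are proportional to diffusion rates, so d_CH₃NH₂/d_HCl = √(M_HCl/M_CH₃NH₂) = √(36.46/31.06) = 1.083.
With d_CH₃NH₂ + d_HCl = 0.605 m, d_HCl = 0.605/(1 + 1.083) = 0.2904 m.
d_CH₃NH₂ = 0.605 − 0.2904 = 0.315 m.

0.315 m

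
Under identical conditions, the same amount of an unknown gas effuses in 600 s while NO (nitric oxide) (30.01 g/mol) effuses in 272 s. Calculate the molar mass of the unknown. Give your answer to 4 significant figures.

Graham's law gives t_X/t_NO = √(M_X/M_NO).
600/272 = 2.206 = √(M_X/30.01)
M_X = 30.01 × 2.206² = 30.01 × 4.866 = 146.0 g/mol

146.0 g/mol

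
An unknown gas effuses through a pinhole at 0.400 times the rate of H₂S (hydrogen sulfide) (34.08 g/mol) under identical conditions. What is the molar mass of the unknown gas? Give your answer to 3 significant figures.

213 g/mol

Graham's law gives rate_X/rate_H₂S = √(M_H₂S/M_X).
0.400 = √(34.08/M_X)
M_X = 34.08 / 0.400² = 34.08 / 0.1600 = 213 g/mol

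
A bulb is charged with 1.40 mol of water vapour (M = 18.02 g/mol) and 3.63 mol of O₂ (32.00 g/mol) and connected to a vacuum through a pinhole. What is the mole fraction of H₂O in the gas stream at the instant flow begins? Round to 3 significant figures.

Effusion rate of each component ∝ n_i/√M_i (partial pressure × 1/√M).
So x_H₂O in the escaping gas = (n_H₂O/√M_H₂O) / Σ(n_i/√M_i)
= (1.40/√18.02) / (1.40/√18.02 + 3.63/√32.00) = 0.3298/(0.3298 + 0.6417) = 0.339.

0.339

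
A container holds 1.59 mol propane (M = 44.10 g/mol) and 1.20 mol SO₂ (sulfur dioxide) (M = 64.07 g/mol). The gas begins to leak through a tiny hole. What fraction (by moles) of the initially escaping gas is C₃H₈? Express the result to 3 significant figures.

0.615

The effusion rate of species i is ∝ p_i/√M_i ∝ n_i/√M_i.
x_C₃H₈(eff) = (n_C₃H₈/√M_C₃H₈) / (n_C₃H₈/√M_C₃H₈ + n_SO₂/√M_SO₂)
= (1.59/√44.10) / (1.59/√44.10 + 1.20/√64.07) = 0.2394/(0.2394 + 0.1499) = 0.615.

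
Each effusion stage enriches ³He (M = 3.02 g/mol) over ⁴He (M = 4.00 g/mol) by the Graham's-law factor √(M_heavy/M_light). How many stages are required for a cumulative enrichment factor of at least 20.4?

22

Single-stage factor α = √(4.00/3.02), so ln α = ½ ln(1.32450) = 0.1405.
Need α^N ≥ 20.4 ⇒ N ≥ ln(20.4) / ln α = 3.016 / 0.1405 = 21.46.
Minimum whole number of stages: N = 22.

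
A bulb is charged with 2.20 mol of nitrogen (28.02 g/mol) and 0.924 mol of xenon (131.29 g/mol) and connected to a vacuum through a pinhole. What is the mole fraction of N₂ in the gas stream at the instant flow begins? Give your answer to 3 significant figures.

0.838

The effusion rate of species i is ∝ p_i/√M_i ∝ n_i/√M_i.
So x_N₂ in the escaping gas = (n_N₂/√M_N₂) / Σ(n_i/√M_i)
= (2.20/√28.02) / (2.20/√28.02 + 0.924/√131.29) = 0.4156/(0.4156 + 0.08064) = 0.838.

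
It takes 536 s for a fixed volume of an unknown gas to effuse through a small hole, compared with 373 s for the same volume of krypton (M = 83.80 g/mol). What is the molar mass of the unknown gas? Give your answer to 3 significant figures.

173 g/mol

By Graham's law, t_X/t_Kr = √(M_X/M_Kr).
536/373 = 1.437 = √(M_X/83.80)
M_X = 83.80 × 1.437² = 83.80 × 2.065 = 173 g/mol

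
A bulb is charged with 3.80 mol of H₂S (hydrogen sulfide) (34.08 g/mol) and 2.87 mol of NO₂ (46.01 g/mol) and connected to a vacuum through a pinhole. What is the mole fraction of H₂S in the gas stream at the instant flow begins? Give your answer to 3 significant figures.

0.606

Each component's effusion rate ∝ (its partial pressure)·(1/√M) ∝ n_i/√M_i.
So x_H₂S in the escaping gas = (n_H₂S/√M_H₂S) / Σ(n_i/√M_i)
= (3.80/√34.08) / (3.80/√34.08 + 2.87/√46.01) = 0.6509/(0.6509 + 0.4231) = 0.606.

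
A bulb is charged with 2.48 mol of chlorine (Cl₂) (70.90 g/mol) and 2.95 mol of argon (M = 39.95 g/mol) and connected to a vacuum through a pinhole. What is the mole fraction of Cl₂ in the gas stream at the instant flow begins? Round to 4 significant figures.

Rate_i ∝ x_i/√M_i (Graham's law weighted by mole fraction), so the effusate composition follows n_i/√M_i.
x_Cl₂(eff) = (n_Cl₂/√M_Cl₂) / (n_Cl₂/√M_Cl₂ + n_Ar/√M_Ar)
= (2.48/√70.90) / (2.48/√70.90 + 2.95/√39.95) = 0.2945/(0.2945 + 0.4667) = 0.3869.

0.3869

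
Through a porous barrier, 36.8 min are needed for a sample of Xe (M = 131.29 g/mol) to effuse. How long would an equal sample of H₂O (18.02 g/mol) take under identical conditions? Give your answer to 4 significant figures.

Graham's law gives t_H₂O/t_Xe = √(M_H₂O/M_Xe) = √(18.02/131.29) = √0.1373 = 0.3705.
So the time for H₂O is 36.8 × 0.3705 = 13.63 min.

13.63 min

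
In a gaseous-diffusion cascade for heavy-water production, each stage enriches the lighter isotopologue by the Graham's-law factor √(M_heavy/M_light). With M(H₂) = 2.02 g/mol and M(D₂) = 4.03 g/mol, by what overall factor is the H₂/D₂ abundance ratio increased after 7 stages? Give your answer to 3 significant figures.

After 7 stages the ratio has grown by (√(4.03/2.02))^7 = (4.03/2.02)^(7/2).
= 1.99505^(7/2) = 11.2.

11.2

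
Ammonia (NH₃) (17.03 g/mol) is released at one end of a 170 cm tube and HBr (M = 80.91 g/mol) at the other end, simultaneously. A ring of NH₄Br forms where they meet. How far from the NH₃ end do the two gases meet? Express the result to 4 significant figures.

116.5 cm

In equal time, each gas travels a distance ∝ its rate ∝ 1/√M, so d_NH₃/d_HBr = √(M_HBr/M_NH₃) = √(80.91/17.03) = 2.180.
With d_NH₃ + d_HBr = 170 cm, d_HBr = 170/(1 + 2.180) = 53.46 cm.
d_NH₃ = 170 − 53.46 = 116.5 cm.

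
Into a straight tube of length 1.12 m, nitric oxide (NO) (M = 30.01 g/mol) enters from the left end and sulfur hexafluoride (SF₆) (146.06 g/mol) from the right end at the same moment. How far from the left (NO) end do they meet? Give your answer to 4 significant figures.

0.7707 m

In equal time, each gas travels a distance ∝ its rate ∝ 1/√M, so d_NO/d_SF₆ = √(M_SF₆/M_NO) = √(146.06/30.01) = 2.206.
With d_NO + d_SF₆ = 1.12 m, d_SF₆ = 1.12/(1 + 2.206) = 0.3493 m.
d_NO = 1.12 − 0.3493 = 0.7707 m.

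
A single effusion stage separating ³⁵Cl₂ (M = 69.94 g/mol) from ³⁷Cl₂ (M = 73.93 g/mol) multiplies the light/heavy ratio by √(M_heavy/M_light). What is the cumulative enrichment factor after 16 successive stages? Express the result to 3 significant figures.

1.56

After 16 stages the ratio has grown by (√(73.93/69.94))^16 = (73.93/69.94)^(16/2).
= 1.05705^8 = 1.56.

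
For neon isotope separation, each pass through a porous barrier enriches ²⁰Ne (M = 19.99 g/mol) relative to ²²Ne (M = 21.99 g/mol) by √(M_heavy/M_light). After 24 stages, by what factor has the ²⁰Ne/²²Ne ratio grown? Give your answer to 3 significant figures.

Each stage multiplies the ratio by α = √(21.99/19.99), so after 24 stages the overall factor is α^24 = (21.99/19.99)^(24/2).
= 1.10005^12 = 3.14.

3.14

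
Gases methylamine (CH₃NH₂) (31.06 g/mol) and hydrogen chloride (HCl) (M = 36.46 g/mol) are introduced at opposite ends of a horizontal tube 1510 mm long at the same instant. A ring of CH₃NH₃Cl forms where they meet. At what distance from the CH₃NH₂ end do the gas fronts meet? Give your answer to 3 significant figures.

Graham's law gives d_CH₃NH₂/d_HCl = rate_CH₃NH₂/rate_HCl = √(M_HCl/M_CH₃NH₂) = √(36.46/31.06) = 1.083.
With d_CH₃NH₂ + d_HCl = 1510 mm, d_HCl = 1510/(1 + 1.083) = 724.8 mm.
d_CH₃NH₂ = 1510 − 724.8 = 785 mm.

785 mm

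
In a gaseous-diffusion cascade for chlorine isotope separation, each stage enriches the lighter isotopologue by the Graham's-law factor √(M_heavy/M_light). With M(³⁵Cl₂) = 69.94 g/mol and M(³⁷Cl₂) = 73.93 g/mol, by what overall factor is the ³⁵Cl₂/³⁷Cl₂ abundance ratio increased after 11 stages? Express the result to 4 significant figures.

1.357

The single-stage factor is √(M_heavy/M_light), so 11 stages give [√(73.93/69.94)]^11 = (73.93/69.94)^(11/2).
= 1.05705^(11/2) = 1.357.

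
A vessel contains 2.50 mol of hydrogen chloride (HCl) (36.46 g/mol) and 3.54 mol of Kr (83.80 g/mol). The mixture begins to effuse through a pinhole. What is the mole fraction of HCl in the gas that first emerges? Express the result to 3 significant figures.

Effusion rate of each component ∝ n_i/√M_i (partial pressure × 1/√M).
So x_HCl in the escaping gas = (n_HCl/√M_HCl) / Σ(n_i/√M_i)
= (2.50/√36.46) / (2.50/√36.46 + 3.54/√83.80) = 0.4140/(0.4140 + 0.3867) = 0.517.

0.517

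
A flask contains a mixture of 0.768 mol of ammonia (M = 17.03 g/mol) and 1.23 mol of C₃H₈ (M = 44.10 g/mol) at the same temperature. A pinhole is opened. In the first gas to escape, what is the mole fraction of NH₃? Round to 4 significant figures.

The effusion rate of species i is ∝ p_i/√M_i ∝ n_i/√M_i.
Mole fraction of NH₃ in the effusate = (n_NH₃/√M_NH₃) / (n_NH₃/√M_NH₃ + n_C₃H₈/√M_C₃H₈)
= (0.768/√17.03) / (0.768/√17.03 + 1.23/√44.10) = 0.1861/(0.1861 + 0.1852) = 0.5012.

0.5012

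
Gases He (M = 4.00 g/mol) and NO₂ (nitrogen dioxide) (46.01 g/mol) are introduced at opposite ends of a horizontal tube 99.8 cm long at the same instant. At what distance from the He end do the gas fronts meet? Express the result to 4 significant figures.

In equal time, each gas travels a distance ∝ its rate ∝ 1/√M, so d_He/d_NO₂ = √(M_NO₂/M_He) = √(46.01/4.00) = 3.392.
With d_He + d_NO₂ = 99.8 cm, d_NO₂ = 99.8/(1 + 3.392) = 22.73 cm.
d_He = 99.8 − 22.73 = 77.07 cm.

77.07 cm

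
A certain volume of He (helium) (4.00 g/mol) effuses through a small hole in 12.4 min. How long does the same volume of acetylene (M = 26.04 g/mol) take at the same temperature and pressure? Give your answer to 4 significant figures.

By Graham's law, t_C₂H₂/t_He = √(M_C₂H₂/M_He) = √(26.04/4.00) = √6.510 = 2.551.
So the time for C₂H₂ is 12.4 × 2.551 = 31.64 min.

31.64 min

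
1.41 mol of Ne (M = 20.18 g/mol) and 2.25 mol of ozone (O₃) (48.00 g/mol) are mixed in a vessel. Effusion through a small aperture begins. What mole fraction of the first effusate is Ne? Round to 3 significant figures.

0.491

Each component's effusion rate ∝ (its partial pressure)·(1/√M) ∝ n_i/√M_i.
So x_Ne in the escaping gas = (n_Ne/√M_Ne) / Σ(n_i/√M_i)
= (1.41/√20.18) / (1.41/√20.18 + 2.25/√48.00) = 0.3139/(0.3139 + 0.3248) = 0.491.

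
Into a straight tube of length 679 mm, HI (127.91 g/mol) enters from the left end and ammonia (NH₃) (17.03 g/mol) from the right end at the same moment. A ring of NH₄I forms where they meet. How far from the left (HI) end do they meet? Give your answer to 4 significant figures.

In equal time, each gas travels a distance ∝ its rate ∝ 1/√M, so d_HI/d_NH₃ = √(M_NH₃/M_HI) = √(17.03/127.91) = 0.3649.
With d_HI + d_NH₃ = 679 mm, d_NH₃ = 679/(1 + 0.3649) = 497.5 mm.
d_HI = 679 − 497.5 = 181.5 mm.

181.5 mm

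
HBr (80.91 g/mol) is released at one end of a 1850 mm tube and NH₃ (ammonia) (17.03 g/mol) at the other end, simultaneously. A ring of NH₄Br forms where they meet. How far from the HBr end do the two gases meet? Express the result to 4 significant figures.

581.8 mm

The fronts meet when d_HBr + d_NH₃ = L with d_HBr/d_NH₃ = √(M_NH₃/M_HBr) (Graham's law). Here √(M_NH₃/M_HBr) = √(17.03/80.91) = 0.4588.
With d_HBr + d_NH₃ = 1850 mm, d_NH₃ = 1850/(1 + 0.4588) = 1268 mm.
d_HBr = 1850 − 1268 = 581.8 mm.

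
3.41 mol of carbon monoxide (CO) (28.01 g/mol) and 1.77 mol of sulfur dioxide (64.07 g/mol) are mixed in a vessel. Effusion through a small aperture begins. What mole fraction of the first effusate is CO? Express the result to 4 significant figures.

Each component's effusion rate ∝ (its partial pressure)·(1/√M) ∝ n_i/√M_i.
Mole fraction of CO in the effusate = (n_CO/√M_CO) / (n_CO/√M_CO + n_SO₂/√M_SO₂)
= (3.41/√28.01) / (3.41/√28.01 + 1.77/√64.07) = 0.6443/(0.6443 + 0.2211) = 0.7445.

0.7445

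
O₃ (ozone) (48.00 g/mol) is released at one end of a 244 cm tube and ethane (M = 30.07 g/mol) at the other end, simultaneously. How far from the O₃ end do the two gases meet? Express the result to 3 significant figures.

Graham's law gives d_O₃/d_C₂H₆ = rate_O₃/rate_C₂H₆ = √(M_C₂H₆/M_O₃) = √(30.07/48.00) = 0.7915.
With d_O₃ + d_C₂H₆ = 244 cm, d_C₂H₆ = 244/(1 + 0.7915) = 136.2 cm.
d_O₃ = 244 − 136.2 = 108 cm.

108 cm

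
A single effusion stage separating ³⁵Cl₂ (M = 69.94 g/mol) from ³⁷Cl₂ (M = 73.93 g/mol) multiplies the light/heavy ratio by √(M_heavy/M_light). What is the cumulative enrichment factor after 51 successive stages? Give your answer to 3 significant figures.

Overall factor = α^51 with α = √(73.93/69.94), i.e. (73.93/69.94)^(51/2).
= 1.05705^(51/2) = 4.12.

4.12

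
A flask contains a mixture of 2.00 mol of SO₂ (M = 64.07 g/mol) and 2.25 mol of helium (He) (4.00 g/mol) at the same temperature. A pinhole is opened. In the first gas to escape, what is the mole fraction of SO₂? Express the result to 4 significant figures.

The effusion rate of species i is ∝ p_i/√M_i ∝ n_i/√M_i.
So x_SO₂ in the escaping gas = (n_SO₂/√M_SO₂) / Σ(n_i/√M_i)
= (2.00/√64.07) / (2.00/√64.07 + 2.25/√4.00) = 0.2499/(0.2499 + 1.125) = 0.1817.

0.1817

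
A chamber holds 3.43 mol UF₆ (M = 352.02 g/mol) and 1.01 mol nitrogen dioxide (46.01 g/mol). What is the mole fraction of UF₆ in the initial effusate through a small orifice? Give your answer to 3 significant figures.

0.551

Each component's effusion rate ∝ (its partial pressure)·(1/√M) ∝ n_i/√M_i.
Mole fraction of UF₆ in the effusate = (n_UF₆/√M_UF₆) / (n_UF₆/√M_UF₆ + n_NO₂/√M_NO₂)
= (3.43/√352.02) / (3.43/√352.02 + 1.01/√46.01) = 0.1828/(0.1828 + 0.1489) = 0.551.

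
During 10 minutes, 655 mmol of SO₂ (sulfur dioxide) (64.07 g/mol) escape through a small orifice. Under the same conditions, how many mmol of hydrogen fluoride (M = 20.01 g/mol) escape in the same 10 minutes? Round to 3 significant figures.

Graham's law gives rate_HF/rate_SO₂ = √(M_SO₂/M_HF) = √(64.07/20.01) = √3.202 = 1.789.
So the amount for HF is 655 × 1.789 = 1170 mmol.

1170 mmol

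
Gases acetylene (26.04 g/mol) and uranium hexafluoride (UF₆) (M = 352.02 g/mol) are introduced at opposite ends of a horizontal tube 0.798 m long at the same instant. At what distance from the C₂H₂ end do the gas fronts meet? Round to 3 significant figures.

0.627 m

The fronts meet when d_C₂H₂ + d_UF₆ = L with d_C₂H₂/d_UF₆ = √(M_UF₆/M_C₂H₂) (Graham's law). Here √(M_UF₆/M_C₂H₂) = √(352.02/26.04) = 3.677.
With d_C₂H₂ + d_UF₆ = 0.798 m, d_UF₆ = 0.798/(1 + 3.677) = 0.1706 m.
d_C₂H₂ = 0.798 − 0.1706 = 0.627 m.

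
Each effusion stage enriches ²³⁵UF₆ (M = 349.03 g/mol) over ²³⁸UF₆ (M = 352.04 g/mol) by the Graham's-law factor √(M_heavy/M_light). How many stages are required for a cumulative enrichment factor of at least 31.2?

802

With α = √(352.04/349.03) per stage, ln α = ½ ln(1.00862) = 0.004293.
Need α^N ≥ 31.2 ⇒ N ≥ ln(31.2) / ln α = 3.440 / 0.004293 = 801.32.
So at least 802 stages are needed.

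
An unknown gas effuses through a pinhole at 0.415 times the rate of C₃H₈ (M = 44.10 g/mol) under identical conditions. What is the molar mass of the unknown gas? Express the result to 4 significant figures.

256.1 g/mol

Using Graham's law: rate_X/rate_C₃H₈ = √(M_C₃H₈/M_X).
0.415 = √(44.10/M_X)
M_X = 44.10 / 0.415² = 44.10 / 0.1722 = 256.1 g/mol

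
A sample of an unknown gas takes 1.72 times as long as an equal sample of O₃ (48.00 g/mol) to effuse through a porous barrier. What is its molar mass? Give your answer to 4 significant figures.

142.0 g/mol

By Graham's law, t_X/t_O₃ = √(M_X/M_O₃).
1.72 = √(M_X/48.00)
M_X = 48.00 × 1.72² = 48.00 × 2.958 = 142.0 g/mol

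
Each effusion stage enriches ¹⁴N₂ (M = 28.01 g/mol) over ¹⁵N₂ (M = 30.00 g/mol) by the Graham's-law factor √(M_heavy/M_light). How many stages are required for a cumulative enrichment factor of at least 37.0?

106

Single-stage factor α = √(30.00/28.01), so ln α = ½ ln(1.07105) = 0.03432.
Need α^N ≥ 37.0 ⇒ N ≥ ln(37.0) / ln α = 3.611 / 0.03432 = 105.22.
Minimum whole number of stages: N = 106.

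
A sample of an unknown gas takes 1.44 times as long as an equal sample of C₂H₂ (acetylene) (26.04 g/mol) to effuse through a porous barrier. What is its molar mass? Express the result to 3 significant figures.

By Graham's law, t_X/t_C₂H₂ = √(M_X/M_C₂H₂).
1.44 = √(M_X/26.04)
M_X = 26.04 × 1.44² = 26.04 × 2.074 = 54.0 g/mol

54.0 g/mol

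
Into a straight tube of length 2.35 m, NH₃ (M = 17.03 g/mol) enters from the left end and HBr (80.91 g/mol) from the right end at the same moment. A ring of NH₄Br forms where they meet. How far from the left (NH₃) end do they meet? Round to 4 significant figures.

The fronts meet when d_NH₃ + d_HBr = L with d_NH₃/d_HBr = √(M_HBr/M_NH₃) (Graham's law). Here √(M_HBr/M_NH₃) = √(80.91/17.03) = 2.180.
With d_NH₃ + d_HBr = 2.35 m, d_HBr = 2.35/(1 + 2.180) = 0.7391 m.
d_NH₃ = 2.35 − 0.7391 = 1.611 m.

1.611 m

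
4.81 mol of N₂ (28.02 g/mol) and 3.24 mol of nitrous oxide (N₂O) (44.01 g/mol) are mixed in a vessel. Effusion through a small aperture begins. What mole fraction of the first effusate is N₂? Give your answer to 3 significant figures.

0.650

Rate_i ∝ x_i/√M_i (Graham's law weighted by mole fraction), so the effusate composition follows n_i/√M_i.
x_N₂(eff) = (n_N₂/√M_N₂) / (n_N₂/√M_N₂ + n_N₂O/√M_N₂O)
= (4.81/√28.02) / (4.81/√28.02 + 3.24/√44.01) = 0.9087/(0.9087 + 0.4884) = 0.650.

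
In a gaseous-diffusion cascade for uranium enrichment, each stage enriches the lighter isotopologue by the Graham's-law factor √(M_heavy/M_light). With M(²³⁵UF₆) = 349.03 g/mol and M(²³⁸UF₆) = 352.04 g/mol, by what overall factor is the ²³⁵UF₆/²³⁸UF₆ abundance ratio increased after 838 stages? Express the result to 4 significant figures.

36.52

After 838 stages the ratio has grown by (√(352.04/349.03))^838 = (352.04/349.03)^(838/2).
= 1.00862^419 = 36.52.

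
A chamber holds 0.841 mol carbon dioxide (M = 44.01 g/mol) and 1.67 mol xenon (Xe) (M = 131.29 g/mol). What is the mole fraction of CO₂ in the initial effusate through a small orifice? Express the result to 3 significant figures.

The effusion rate of species i is ∝ p_i/√M_i ∝ n_i/√M_i.
x_CO₂(eff) = (n_CO₂/√M_CO₂) / (n_CO₂/√M_CO₂ + n_Xe/√M_Xe)
= (0.841/√44.01) / (0.841/√44.01 + 1.67/√131.29) = 0.1268/(0.1268 + 0.1457) = 0.465.

0.465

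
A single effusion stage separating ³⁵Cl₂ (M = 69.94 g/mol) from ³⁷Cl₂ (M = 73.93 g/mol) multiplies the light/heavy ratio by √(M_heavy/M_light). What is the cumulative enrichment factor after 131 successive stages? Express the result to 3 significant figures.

Overall factor = α^131 with α = √(73.93/69.94), i.e. (73.93/69.94)^(131/2).
= 1.05705^(131/2) = 37.9.

37.9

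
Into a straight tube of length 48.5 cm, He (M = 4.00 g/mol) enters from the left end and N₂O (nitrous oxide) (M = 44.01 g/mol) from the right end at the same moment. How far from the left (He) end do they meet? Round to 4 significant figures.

Distances travelled in equal time are proportional to diffusion rates, so d_He/d_N₂O = √(M_N₂O/M_He) = √(44.01/4.00) = 3.317.
With d_He + d_N₂O = 48.5 cm, d_N₂O = 48.5/(1 + 3.317) = 11.23 cm.
d_He = 48.5 − 11.23 = 37.27 cm.

37.27 cm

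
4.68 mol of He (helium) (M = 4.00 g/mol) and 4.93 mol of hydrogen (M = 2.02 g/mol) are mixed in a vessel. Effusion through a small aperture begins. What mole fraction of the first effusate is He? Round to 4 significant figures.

0.4028

The effusion rate of species i is ∝ p_i/√M_i ∝ n_i/√M_i.
x_He(eff) = (n_He/√M_He) / (n_He/√M_He + n_H₂/√M_H₂)
= (4.68/√4.00) / (4.68/√4.00 + 4.93/√2.02) = 2.340/(2.340 + 3.469) = 0.4028.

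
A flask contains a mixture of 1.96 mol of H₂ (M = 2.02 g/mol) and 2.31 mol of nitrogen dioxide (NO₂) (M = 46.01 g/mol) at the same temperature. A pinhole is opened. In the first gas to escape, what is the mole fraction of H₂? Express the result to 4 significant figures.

0.8020

Each component's effusion rate ∝ (its partial pressure)·(1/√M) ∝ n_i/√M_i.
Mole fraction of H₂ in the effusate = (n_H₂/√M_H₂) / (n_H₂/√M_H₂ + n_NO₂/√M_NO₂)
= (1.96/√2.02) / (1.96/√2.02 + 2.31/√46.01) = 1.379/(1.379 + 0.3406) = 0.8020.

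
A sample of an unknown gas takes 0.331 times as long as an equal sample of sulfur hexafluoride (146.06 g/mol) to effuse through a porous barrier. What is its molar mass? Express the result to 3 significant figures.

Since effusion rate ∝ 1/√M, t_X/t_SF₆ = √(M_X/M_SF₆).
0.331 = √(M_X/146.06)
M_X = 146.06 × 0.331² = 146.06 × 0.1096 = 16.0 g/mol

16.0 g/mol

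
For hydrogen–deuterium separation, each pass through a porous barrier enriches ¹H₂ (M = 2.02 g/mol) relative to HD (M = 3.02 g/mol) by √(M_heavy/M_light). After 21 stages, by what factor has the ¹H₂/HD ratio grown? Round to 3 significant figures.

68.2

After 21 stages the ratio has grown by (√(3.02/2.02))^21 = (3.02/2.02)^(21/2).
= 1.49505^(21/2) = 68.2.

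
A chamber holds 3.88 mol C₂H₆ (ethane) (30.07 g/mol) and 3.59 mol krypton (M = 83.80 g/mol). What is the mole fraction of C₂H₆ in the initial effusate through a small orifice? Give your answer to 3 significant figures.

0.643

The effusion rate of species i is ∝ p_i/√M_i ∝ n_i/√M_i.
x_C₂H₆(eff) = (n_C₂H₆/√M_C₂H₆) / (n_C₂H₆/√M_C₂H₆ + n_Kr/√M_Kr)
= (3.88/√30.07) / (3.88/√30.07 + 3.59/√83.80) = 0.7076/(0.7076 + 0.3922) = 0.643.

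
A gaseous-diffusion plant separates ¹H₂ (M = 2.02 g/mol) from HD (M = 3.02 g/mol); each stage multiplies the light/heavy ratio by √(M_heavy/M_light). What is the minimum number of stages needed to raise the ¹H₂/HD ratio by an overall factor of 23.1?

Per stage α = (3.02/2.02)^(1/2) = 1.49505^0.5, giving ln α = 0.2011.
Need α^N ≥ 23.1 ⇒ N ≥ ln(23.1) / ln α = 3.140 / 0.2011 = 15.61.
So at least 16 stages are needed.

16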